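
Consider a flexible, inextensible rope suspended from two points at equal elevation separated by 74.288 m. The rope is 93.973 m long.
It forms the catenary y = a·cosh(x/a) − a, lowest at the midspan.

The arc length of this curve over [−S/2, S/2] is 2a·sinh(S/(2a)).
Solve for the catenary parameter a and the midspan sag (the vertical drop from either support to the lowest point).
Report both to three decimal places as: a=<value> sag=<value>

seed: a₀ = √(S³/(24(L−S))) = √(74.288³/(24·19.685)) = 29.458096
iter 1: u=1.260910  f(a)=+1.625e+00  f'(a)=-1.561e+00  a ← 29.458096 − (+1.625e+00/-1.561e+00) = 30.499104
iter 2: u=1.217872  f(a)=+9.013e-02  f'(a)=-1.393e+00  a ← 30.499104 − (+9.013e-02/-1.393e+00) = 30.563829
iter 3: u=1.215293  f(a)=+3.132e-04  f'(a)=-1.383e+00  a ← 30.563829 − (+3.132e-04/-1.383e+00) = 30.564055
iter 4: u=1.215284  f(a)=+3.810e-09  f'(a)=-1.383e+00  a ← 30.564055 − (+3.810e-09/-1.383e+00) = 30.564055
iter 5: u=1.215284  f(a)=-1.421e-14  f'(a)=-1.383e+00  a ← 30.564055 − (-1.421e-14/-1.383e+00) = 30.564055
converged: |Δa| < 1e-12 after 5 iterations
sag = a·(cosh(S/(2a)) − 1) = 30.564055·(cosh(1.215284) − 1) = 25.488533
T_max/T_min = cosh(S/(2a)) = 1.833938

a=30.564 sag=25.489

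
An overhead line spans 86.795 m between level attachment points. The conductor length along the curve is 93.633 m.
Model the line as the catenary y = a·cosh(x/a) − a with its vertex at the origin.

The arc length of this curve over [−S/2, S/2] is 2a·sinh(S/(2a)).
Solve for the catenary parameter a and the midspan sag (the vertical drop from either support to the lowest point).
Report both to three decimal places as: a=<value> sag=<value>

a=63.853 sag=15.324

seed: a₀ = √(S³/(24(L−S))) = √(86.795³/(24·6.838)) = 63.120712
iter 1: u=0.687532  f(a)=+1.634e-01  f'(a)=-2.271e-01  a ← 63.120712 − (+1.634e-01/-2.271e-01) = 63.840489
iter 2: u=0.679780  f(a)=+2.838e-03  f'(a)=-2.193e-01  a ← 63.840489 − (+2.838e-03/-2.193e-01) = 63.853432
iter 3: u=0.679642  f(a)=+8.890e-07  f'(a)=-2.191e-01  a ← 63.853432 − (+8.890e-07/-2.191e-01) = 63.853436
iter 4: u=0.679642  f(a)=+8.527e-14  f'(a)=-2.191e-01  a ← 63.853436 − (+8.527e-14/-2.191e-01) = 63.853436
converged: |Δa| < 1e-12 after 4 iterations
sag = a·(cosh(S/(2a)) − 1) = 63.853436·(cosh(0.679642) − 1) = 15.323871
T_max/T_min = cosh(S/(2a)) = 1.239985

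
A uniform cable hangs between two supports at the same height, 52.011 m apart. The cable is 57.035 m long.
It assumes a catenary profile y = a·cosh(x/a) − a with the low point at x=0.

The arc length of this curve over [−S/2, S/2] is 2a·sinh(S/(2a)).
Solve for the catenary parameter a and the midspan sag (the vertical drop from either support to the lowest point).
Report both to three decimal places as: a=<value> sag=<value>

a=34.644 sag=10.228

seed: a₀ = √(S³/(24(L−S))) = √(52.011³/(24·5.024)) = 34.159568
iter 1: u=0.761295  f(a)=+1.476e-01  f'(a)=-3.116e-01  a ← 34.159568 − (+1.476e-01/-3.116e-01) = 34.633365
iter 2: u=0.750880  f(a)=+3.127e-03  f'(a)=-2.985e-01  a ← 34.633365 − (+3.127e-03/-2.985e-01) = 34.643842
iter 3: u=0.750653  f(a)=+1.471e-06  f'(a)=-2.982e-01  a ← 34.643842 − (+1.471e-06/-2.982e-01) = 34.643847
iter 4: u=0.750653  f(a)=+3.197e-13  f'(a)=-2.982e-01  a ← 34.643847 − (+3.197e-13/-2.982e-01) = 34.643847
converged: |Δa| < 1e-12 after 4 iterations
sag = a·(cosh(S/(2a)) − 1) = 34.643847·(cosh(0.750653) − 1) = 10.227569
T_max/T_min = cosh(S/(2a)) = 1.295220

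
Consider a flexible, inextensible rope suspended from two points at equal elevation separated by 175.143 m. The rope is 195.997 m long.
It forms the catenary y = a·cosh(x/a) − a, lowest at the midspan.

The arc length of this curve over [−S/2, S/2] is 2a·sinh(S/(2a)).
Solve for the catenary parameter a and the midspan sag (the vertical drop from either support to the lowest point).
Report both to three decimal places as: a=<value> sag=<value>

seed: a₀ = √(S³/(24(L−S))) = √(175.143³/(24·20.854)) = 103.606946
iter 1: u=0.845228  f(a)=+7.577e-01  f'(a)=-4.321e-01  a ← 103.606946 − (+7.577e-01/-4.321e-01) = 105.360657
iter 2: u=0.831159  f(a)=+1.967e-02  f'(a)=-4.099e-01  a ← 105.360657 − (+1.967e-02/-4.099e-01) = 105.408636
iter 3: u=0.830781  f(a)=+1.403e-05  f'(a)=-4.093e-01  a ← 105.408636 − (+1.403e-05/-4.093e-01) = 105.408671
iter 4: u=0.830781  f(a)=+7.162e-12  f'(a)=-4.093e-01  a ← 105.408671 − (+7.162e-12/-4.093e-01) = 105.408671
converged: |Δa| < 1e-12 after 4 iterations
sag = a·(cosh(S/(2a)) − 1) = 105.408671·(cosh(0.830781) − 1) = 38.517331
T_max/T_min = cosh(S/(2a)) = 1.365410

a=105.409 sag=38.517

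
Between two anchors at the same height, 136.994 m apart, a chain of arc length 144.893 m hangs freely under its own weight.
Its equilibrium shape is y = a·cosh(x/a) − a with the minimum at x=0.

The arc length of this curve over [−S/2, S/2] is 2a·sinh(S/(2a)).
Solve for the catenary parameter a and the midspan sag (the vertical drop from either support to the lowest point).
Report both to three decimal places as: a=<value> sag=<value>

a=117.450 sag=20.546

seed: a₀ = √(S³/(24(L−S))) = √(136.994³/(24·7.899)) = 116.455671
iter 1: u=0.588181  f(a)=+1.378e-01  f'(a)=-1.404e-01  a ← 116.455671 − (+1.378e-01/-1.404e-01) = 117.436856
iter 2: u=0.583267  f(a)=+1.761e-03  f'(a)=-1.368e-01  a ← 117.436856 − (+1.761e-03/-1.368e-01) = 117.449722
iter 3: u=0.583203  f(a)=+2.958e-07  f'(a)=-1.368e-01  a ← 117.449722 − (+2.958e-07/-1.368e-01) = 117.449724
iter 4: u=0.583203  f(a)=+0.000e+00  f'(a)=-1.368e-01  a ← 117.449724 − (+0.000e+00/-1.368e-01) = 117.449724
converged: |Δa| < 1e-12 after 4 iterations
sag = a·(cosh(S/(2a)) − 1) = 117.449724·(cosh(0.583203) − 1) = 20.546410
T_max/T_min = cosh(S/(2a)) = 1.174938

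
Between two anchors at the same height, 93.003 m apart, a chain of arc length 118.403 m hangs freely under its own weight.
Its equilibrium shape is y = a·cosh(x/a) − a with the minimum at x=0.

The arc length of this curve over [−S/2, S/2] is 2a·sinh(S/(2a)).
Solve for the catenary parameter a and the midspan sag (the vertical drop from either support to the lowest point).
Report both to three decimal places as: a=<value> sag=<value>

a=37.730 sag=32.472

seed: a₀ = √(S³/(24(L−S))) = √(93.003³/(24·25.400)) = 36.326450
iter 1: u=1.280100  f(a)=+2.164e+00  f'(a)=-1.641e+00  a ← 36.326450 − (+2.164e+00/-1.641e+00) = 37.644929
iter 2: u=1.235266  f(a)=+1.234e-01  f'(a)=-1.459e+00  a ← 37.644929 − (+1.234e-01/-1.459e+00) = 37.729507
iter 3: u=1.232497  f(a)=+4.549e-04  f'(a)=-1.448e+00  a ← 37.729507 − (+4.549e-04/-1.448e+00) = 37.729821
iter 4: u=1.232487  f(a)=+6.233e-09  f'(a)=-1.448e+00  a ← 37.729821 − (+6.233e-09/-1.448e+00) = 37.729821
iter 5: u=1.232487  f(a)=+0.000e+00  f'(a)=-1.448e+00  a ← 37.729821 − (+0.000e+00/-1.448e+00) = 37.729821
converged: |Δa| < 1e-12 after 5 iterations
sag = a·(cosh(S/(2a)) − 1) = 37.729821·(cosh(1.232487) − 1) = 32.472437
T_max/T_min = cosh(S/(2a)) = 1.860657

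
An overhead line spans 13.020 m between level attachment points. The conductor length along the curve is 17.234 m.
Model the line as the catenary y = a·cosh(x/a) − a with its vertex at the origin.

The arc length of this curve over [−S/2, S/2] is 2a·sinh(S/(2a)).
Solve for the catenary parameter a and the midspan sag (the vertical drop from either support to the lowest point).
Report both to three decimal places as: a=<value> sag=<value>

seed: a₀ = √(S³/(24(L−S))) = √(13.020³/(24·4.214)) = 4.671578
iter 1: u=1.393533  f(a)=+4.286e-01  f'(a)=-2.180e+00  a ← 4.671578 − (+4.286e-01/-2.180e+00) = 4.868218
iter 2: u=1.337245  f(a)=+2.855e-02  f'(a)=-1.898e+00  a ← 4.868218 − (+2.855e-02/-1.898e+00) = 4.883258
iter 3: u=1.333126  f(a)=+1.466e-04  f'(a)=-1.879e+00  a ← 4.883258 − (+1.466e-04/-1.879e+00) = 4.883336
iter 4: u=1.333105  f(a)=+3.912e-09  f'(a)=-1.879e+00  a ← 4.883336 − (+3.912e-09/-1.879e+00) = 4.883336
iter 5: u=1.333105  f(a)=+0.000e+00  f'(a)=-1.879e+00  a ← 4.883336 − (+0.000e+00/-1.879e+00) = 4.883336
converged: |Δa| < 1e-12 after 5 iterations
sag = a·(cosh(S/(2a)) − 1) = 4.883336·(cosh(1.333105) − 1) = 5.021191
T_max/T_min = cosh(S/(2a)) = 2.028230

a=4.883 sag=5.021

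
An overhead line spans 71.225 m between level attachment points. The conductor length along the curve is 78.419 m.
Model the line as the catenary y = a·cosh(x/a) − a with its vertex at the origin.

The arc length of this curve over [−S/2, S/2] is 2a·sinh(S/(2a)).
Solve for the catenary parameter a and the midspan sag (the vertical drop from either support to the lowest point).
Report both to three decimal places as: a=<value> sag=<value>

seed: a₀ = √(S³/(24(L−S))) = √(71.225³/(24·7.194)) = 45.746498
iter 1: u=0.778475  f(a)=+2.212e-01  f'(a)=-3.340e-01  a ← 45.746498 − (+2.212e-01/-3.340e-01) = 46.408662
iter 2: u=0.767368  f(a)=+4.893e-03  f'(a)=-3.194e-01  a ← 46.408662 − (+4.893e-03/-3.194e-01) = 46.423984
iter 3: u=0.767114  f(a)=+2.516e-06  f'(a)=-3.190e-01  a ← 46.423984 − (+2.516e-06/-3.190e-01) = 46.423992
iter 4: u=0.767114  f(a)=+6.537e-13  f'(a)=-3.190e-01  a ← 46.423992 − (+6.537e-13/-3.190e-01) = 46.423992
converged: |Δa| < 1e-12 after 4 iterations
sag = a·(cosh(S/(2a)) − 1) = 46.423992·(cosh(0.767114) − 1) = 14.342544
T_max/T_min = cosh(S/(2a)) = 1.308947

a=46.424 sag=14.343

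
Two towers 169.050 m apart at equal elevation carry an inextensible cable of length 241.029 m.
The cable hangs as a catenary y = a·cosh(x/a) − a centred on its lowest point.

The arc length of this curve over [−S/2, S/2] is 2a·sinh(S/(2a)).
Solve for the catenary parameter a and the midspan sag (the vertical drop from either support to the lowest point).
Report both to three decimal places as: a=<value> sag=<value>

a=55.976 sag=76.904

seed: a₀ = √(S³/(24(L−S))) = √(169.050³/(24·71.979)) = 52.882775
iter 1: u=1.598347  f(a)=+9.774e+00  f'(a)=-3.484e+00  a ← 52.882775 − (+9.774e+00/-3.484e+00) = 55.687967
iter 2: u=1.517832  f(a)=+8.316e-01  f'(a)=-2.914e+00  a ← 55.687967 − (+8.316e-01/-2.914e+00) = 55.973296
iter 3: u=1.510095  f(a)=+7.256e-03  f'(a)=-2.864e+00  a ← 55.973296 − (+7.256e-03/-2.864e+00) = 55.975830
iter 4: u=1.510027  f(a)=+5.631e-07  f'(a)=-2.863e+00  a ← 55.975830 − (+5.631e-07/-2.863e+00) = 55.975830
iter 5: u=1.510027  f(a)=+0.000e+00  f'(a)=-2.863e+00  a ← 55.975830 − (+0.000e+00/-2.863e+00) = 55.975830
converged: |Δa| < 1e-12 after 5 iterations
sag = a·(cosh(S/(2a)) − 1) = 55.975830·(cosh(1.510027) − 1) = 76.903959
T_max/T_min = cosh(S/(2a)) = 2.373878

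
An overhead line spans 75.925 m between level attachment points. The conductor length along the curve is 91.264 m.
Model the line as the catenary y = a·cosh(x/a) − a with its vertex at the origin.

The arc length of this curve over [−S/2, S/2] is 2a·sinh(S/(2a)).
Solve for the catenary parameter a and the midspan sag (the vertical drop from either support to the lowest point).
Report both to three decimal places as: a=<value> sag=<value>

a=35.480 sag=22.322

seed: a₀ = √(S³/(24(L−S))) = √(75.925³/(24·15.339)) = 34.480460
iter 1: u=1.100986  f(a)=+9.570e-01  f'(a)=-1.002e+00  a ← 34.480460 − (+9.570e-01/-1.002e+00) = 35.435183
iter 2: u=1.071322  f(a)=+4.119e-02  f'(a)=-9.177e-01  a ← 35.435183 − (+4.119e-02/-9.177e-01) = 35.480060
iter 3: u=1.069967  f(a)=+8.388e-05  f'(a)=-9.140e-01  a ← 35.480060 − (+8.388e-05/-9.140e-01) = 35.480151
iter 4: u=1.069964  f(a)=+3.495e-10  f'(a)=-9.140e-01  a ← 35.480151 − (+3.495e-10/-9.140e-01) = 35.480151
iter 5: u=1.069964  f(a)=+1.421e-14  f'(a)=-9.140e-01  a ← 35.480151 − (+1.421e-14/-9.140e-01) = 35.480151
converged: |Δa| < 1e-12 after 5 iterations
sag = a·(cosh(S/(2a)) − 1) = 35.480151·(cosh(1.069964) − 1) = 22.322276
T_max/T_min = cosh(S/(2a)) = 1.629148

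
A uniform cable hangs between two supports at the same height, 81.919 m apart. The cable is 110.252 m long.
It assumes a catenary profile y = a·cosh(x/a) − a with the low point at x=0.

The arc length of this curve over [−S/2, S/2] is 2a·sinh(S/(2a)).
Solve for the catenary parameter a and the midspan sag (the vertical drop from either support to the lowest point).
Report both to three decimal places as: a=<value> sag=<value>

seed: a₀ = √(S³/(24(L−S))) = √(81.919³/(24·28.333)) = 28.433156
iter 1: u=1.440554  f(a)=+3.089e+00  f'(a)=-2.438e+00  a ← 28.433156 − (+3.089e+00/-2.438e+00) = 29.700118
iter 2: u=1.379102  f(a)=+2.185e-01  f'(a)=-2.105e+00  a ← 29.700118 − (+2.185e-01/-2.105e+00) = 29.803933
iter 3: u=1.374299  f(a)=+1.277e-03  f'(a)=-2.080e+00  a ← 29.803933 − (+1.277e-03/-2.080e+00) = 29.804546
iter 4: u=1.374270  f(a)=+4.416e-08  f'(a)=-2.080e+00  a ← 29.804546 − (+4.416e-08/-2.080e+00) = 29.804546
iter 5: u=1.374270  f(a)=+0.000e+00  f'(a)=-2.080e+00  a ← 29.804546 − (+0.000e+00/-2.080e+00) = 29.804546
converged: |Δa| < 1e-12 after 5 iterations
sag = a·(cosh(S/(2a)) − 1) = 29.804546·(cosh(1.374270) − 1) = 32.862725
T_max/T_min = cosh(S/(2a)) = 2.102608

a=29.805 sag=32.863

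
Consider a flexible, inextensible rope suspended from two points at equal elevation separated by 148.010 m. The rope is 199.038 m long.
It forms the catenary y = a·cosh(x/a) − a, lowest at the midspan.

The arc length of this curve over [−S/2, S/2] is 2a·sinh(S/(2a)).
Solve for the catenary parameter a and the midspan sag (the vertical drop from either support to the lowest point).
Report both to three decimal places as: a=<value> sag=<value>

seed: a₀ = √(S³/(24(L−S))) = √(148.010³/(24·51.028)) = 51.454895
iter 1: u=1.438250  f(a)=+5.545e+00  f'(a)=-2.425e+00  a ← 51.454895 − (+5.545e+00/-2.425e+00) = 53.741431
iter 2: u=1.377057  f(a)=+3.911e-01  f'(a)=-2.094e+00  a ← 53.741431 − (+3.911e-01/-2.094e+00) = 53.928168
iter 3: u=1.372288  f(a)=+2.271e-03  f'(a)=-2.070e+00  a ← 53.928168 − (+2.271e-03/-2.070e+00) = 53.929265
iter 4: u=1.372260  f(a)=+7.757e-08  f'(a)=-2.070e+00  a ← 53.929265 − (+7.757e-08/-2.070e+00) = 53.929265
iter 5: u=1.372260  f(a)=-2.842e-14  f'(a)=-2.070e+00  a ← 53.929265 − (-2.842e-14/-2.070e+00) = 53.929265
converged: |Δa| < 1e-12 after 5 iterations
sag = a·(cosh(S/(2a)) − 1) = 53.929265·(cosh(1.372260) − 1) = 59.262594
T_max/T_min = cosh(S/(2a)) = 2.098895

a=53.929 sag=59.263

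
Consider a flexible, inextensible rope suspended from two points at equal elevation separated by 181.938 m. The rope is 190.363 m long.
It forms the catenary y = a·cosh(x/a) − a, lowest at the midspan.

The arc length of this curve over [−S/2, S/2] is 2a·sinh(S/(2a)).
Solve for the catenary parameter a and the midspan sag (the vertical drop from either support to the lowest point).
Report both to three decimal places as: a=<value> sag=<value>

a=173.768 sag=24.360

seed: a₀ = √(S³/(24(L−S))) = √(181.938³/(24·8.425)) = 172.581623
iter 1: u=0.527107  f(a)=+1.178e-01  f'(a)=-1.004e-01  a ← 172.581623 − (+1.178e-01/-1.004e-01) = 173.755406
iter 2: u=0.523546  f(a)=+1.213e-03  f'(a)=-9.832e-02  a ← 173.755406 − (+1.213e-03/-9.832e-02) = 173.767742
iter 3: u=0.523509  f(a)=+1.315e-07  f'(a)=-9.830e-02  a ← 173.767742 − (+1.315e-07/-9.830e-02) = 173.767743
iter 4: u=0.523509  f(a)=+2.842e-14  f'(a)=-9.830e-02  a ← 173.767743 − (+2.842e-14/-9.830e-02) = 173.767743
converged: |Δa| < 1e-12 after 4 iterations
sag = a·(cosh(S/(2a)) − 1) = 173.767743·(cosh(0.523509) − 1) = 24.360363
T_max/T_min = cosh(S/(2a)) = 1.140189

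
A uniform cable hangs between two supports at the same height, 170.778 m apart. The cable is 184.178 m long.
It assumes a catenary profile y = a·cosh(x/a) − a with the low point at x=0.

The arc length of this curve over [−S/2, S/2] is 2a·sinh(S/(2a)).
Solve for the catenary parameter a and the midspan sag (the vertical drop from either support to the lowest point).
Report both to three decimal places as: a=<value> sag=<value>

seed: a₀ = √(S³/(24(L−S))) = √(170.778³/(24·13.400)) = 124.448557
iter 1: u=0.686139  f(a)=+3.190e-01  f'(a)=-2.257e-01  a ← 124.448557 − (+3.190e-01/-2.257e-01) = 125.862123
iter 2: u=0.678433  f(a)=+5.516e-03  f'(a)=-2.179e-01  a ← 125.862123 − (+5.516e-03/-2.179e-01) = 125.887438
iter 3: u=0.678296  f(a)=+1.714e-06  f'(a)=-2.178e-01  a ← 125.887438 − (+1.714e-06/-2.178e-01) = 125.887446
iter 4: u=0.678296  f(a)=+1.421e-13  f'(a)=-2.178e-01  a ← 125.887446 − (+1.421e-13/-2.178e-01) = 125.887446
converged: |Δa| < 1e-12 after 4 iterations
sag = a·(cosh(S/(2a)) − 1) = 125.887446·(cosh(0.678296) − 1) = 30.087017
T_max/T_min = cosh(S/(2a)) = 1.238999

a=125.887 sag=30.087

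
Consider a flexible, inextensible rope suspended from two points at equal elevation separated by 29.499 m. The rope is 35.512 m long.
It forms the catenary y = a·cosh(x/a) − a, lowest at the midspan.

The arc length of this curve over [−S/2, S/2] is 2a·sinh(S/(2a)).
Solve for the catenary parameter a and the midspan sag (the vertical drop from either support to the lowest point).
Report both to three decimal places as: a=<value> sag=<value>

seed: a₀ = √(S³/(24(L−S))) = √(29.499³/(24·6.013)) = 13.337048
iter 1: u=1.105904  f(a)=+3.786e-01  f'(a)=-1.017e+00  a ← 13.337048 − (+3.786e-01/-1.017e+00) = 13.709347
iter 2: u=1.075872  f(a)=+1.643e-02  f'(a)=-9.304e-01  a ← 13.709347 − (+1.643e-02/-9.304e-01) = 13.727009
iter 3: u=1.074488  f(a)=+3.406e-05  f'(a)=-9.265e-01  a ← 13.727009 − (+3.406e-05/-9.265e-01) = 13.727045
iter 4: u=1.074485  f(a)=+1.470e-10  f'(a)=-9.265e-01  a ← 13.727045 − (+1.470e-10/-9.265e-01) = 13.727045
iter 5: u=1.074485  f(a)=+0.000e+00  f'(a)=-9.265e-01  a ← 13.727045 − (+0.000e+00/-9.265e-01) = 13.727045
converged: |Δa| < 1e-12 after 5 iterations
sag = a·(cosh(S/(2a)) − 1) = 13.727045·(cosh(1.074485) − 1) = 8.716379
T_max/T_min = cosh(S/(2a)) = 1.634979

a=13.727 sag=8.716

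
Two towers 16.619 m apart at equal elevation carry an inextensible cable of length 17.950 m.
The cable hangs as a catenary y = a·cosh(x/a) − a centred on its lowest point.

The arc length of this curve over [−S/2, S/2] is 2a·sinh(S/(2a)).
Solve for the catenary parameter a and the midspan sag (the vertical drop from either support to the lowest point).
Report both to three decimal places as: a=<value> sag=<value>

seed: a₀ = √(S³/(24(L−S))) = √(16.619³/(24·1.331)) = 11.987060
iter 1: u=0.693206  f(a)=+3.235e-02  f'(a)=-2.329e-01  a ← 11.987060 − (+3.235e-02/-2.329e-01) = 12.125935
iter 2: u=0.685267  f(a)=+5.707e-04  f'(a)=-2.248e-01  a ← 12.125935 − (+5.707e-04/-2.248e-01) = 12.128474
iter 3: u=0.685123  f(a)=+1.848e-07  f'(a)=-2.246e-01  a ← 12.128474 − (+1.848e-07/-2.246e-01) = 12.128475
iter 4: u=0.685123  f(a)=+2.132e-14  f'(a)=-2.246e-01  a ← 12.128475 − (+2.132e-14/-2.246e-01) = 12.128475
converged: |Δa| < 1e-12 after 4 iterations
sag = a·(cosh(S/(2a)) − 1) = 12.128475·(cosh(0.685123) − 1) = 2.959617
T_max/T_min = cosh(S/(2a)) = 1.244022

a=12.128 sag=2.960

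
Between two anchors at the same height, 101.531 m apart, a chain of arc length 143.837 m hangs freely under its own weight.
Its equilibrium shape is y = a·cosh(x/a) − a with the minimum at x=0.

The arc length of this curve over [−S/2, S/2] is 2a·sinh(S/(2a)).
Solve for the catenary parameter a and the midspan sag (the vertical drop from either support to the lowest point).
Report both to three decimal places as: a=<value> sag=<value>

seed: a₀ = √(S³/(24(L−S))) = √(101.531³/(24·42.306)) = 32.106384
iter 1: u=1.581165  f(a)=+5.614e+00  f'(a)=-3.356e+00  a ← 32.106384 − (+5.614e+00/-3.356e+00) = 33.779401
iter 2: u=1.502854  f(a)=+4.687e-01  f'(a)=-2.817e+00  a ← 33.779401 − (+4.687e-01/-2.817e+00) = 33.945784
iter 3: u=1.495488  f(a)=+3.924e-03  f'(a)=-2.770e+00  a ← 33.945784 − (+3.924e-03/-2.770e+00) = 33.947201
iter 4: u=1.495425  f(a)=+2.801e-07  f'(a)=-2.770e+00  a ← 33.947201 − (+2.801e-07/-2.770e+00) = 33.947201
iter 5: u=1.495425  f(a)=+0.000e+00  f'(a)=-2.770e+00  a ← 33.947201 − (+0.000e+00/-2.770e+00) = 33.947201
converged: |Δa| < 1e-12 after 5 iterations
sag = a·(cosh(S/(2a)) − 1) = 33.947201·(cosh(1.495425) − 1) = 45.580675
T_max/T_min = cosh(S/(2a)) = 2.342693

a=33.947 sag=45.581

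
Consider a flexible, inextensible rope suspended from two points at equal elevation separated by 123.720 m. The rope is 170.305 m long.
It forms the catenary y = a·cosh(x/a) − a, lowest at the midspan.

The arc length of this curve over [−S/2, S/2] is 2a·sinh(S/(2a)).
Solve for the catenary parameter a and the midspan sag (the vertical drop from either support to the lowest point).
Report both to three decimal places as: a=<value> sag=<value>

a=43.304 sag=52.227

seed: a₀ = √(S³/(24(L−S))) = √(123.720³/(24·46.585)) = 41.155814
iter 1: u=1.503068  f(a)=+5.554e+00  f'(a)=-2.818e+00  a ← 41.155814 − (+5.554e+00/-2.818e+00) = 43.126633
iter 2: u=1.434380  f(a)=+4.239e-01  f'(a)=-2.403e+00  a ← 43.126633 − (+4.239e-01/-2.403e+00) = 43.303027
iter 3: u=1.428538  f(a)=+2.920e-03  f'(a)=-2.370e+00  a ← 43.303027 − (+2.920e-03/-2.370e+00) = 43.304259
iter 4: u=1.428497  f(a)=+1.406e-07  f'(a)=-2.370e+00  a ← 43.304259 − (+1.406e-07/-2.370e+00) = 43.304259
iter 5: u=1.428497  f(a)=+2.842e-14  f'(a)=-2.370e+00  a ← 43.304259 − (+2.842e-14/-2.370e+00) = 43.304259
converged: |Δa| < 1e-12 after 5 iterations
sag = a·(cosh(S/(2a)) − 1) = 43.304259·(cosh(1.428497) − 1) = 52.226925
T_max/T_min = cosh(S/(2a)) = 2.206046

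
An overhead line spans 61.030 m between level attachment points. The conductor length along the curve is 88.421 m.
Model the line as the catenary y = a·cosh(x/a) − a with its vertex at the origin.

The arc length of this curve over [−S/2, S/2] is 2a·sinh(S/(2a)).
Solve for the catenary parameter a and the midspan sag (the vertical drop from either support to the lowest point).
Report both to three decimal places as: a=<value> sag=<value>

seed: a₀ = √(S³/(24(L−S))) = √(61.030³/(24·27.391)) = 18.595399
iter 1: u=1.640997  f(a)=+3.934e+00  f'(a)=-3.820e+00  a ← 18.595399 − (+3.934e+00/-3.820e+00) = 19.625248
iter 2: u=1.554885  f(a)=+3.504e-01  f'(a)=-3.167e+00  a ← 19.625248 − (+3.504e-01/-3.167e+00) = 19.735905
iter 3: u=1.546167  f(a)=+3.382e-03  f'(a)=-3.106e+00  a ← 19.735905 − (+3.382e-03/-3.106e+00) = 19.736993
iter 4: u=1.546081  f(a)=+3.217e-07  f'(a)=-3.105e+00  a ← 19.736993 − (+3.217e-07/-3.105e+00) = 19.736994
iter 5: u=1.546081  f(a)=+1.421e-14  f'(a)=-3.105e+00  a ← 19.736994 − (+1.421e-14/-3.105e+00) = 19.736994
converged: |Δa| < 1e-12 after 5 iterations
sag = a·(cosh(S/(2a)) − 1) = 19.736994·(cosh(1.546081) − 1) = 28.679091
T_max/T_min = cosh(S/(2a)) = 2.453063

a=19.737 sag=28.679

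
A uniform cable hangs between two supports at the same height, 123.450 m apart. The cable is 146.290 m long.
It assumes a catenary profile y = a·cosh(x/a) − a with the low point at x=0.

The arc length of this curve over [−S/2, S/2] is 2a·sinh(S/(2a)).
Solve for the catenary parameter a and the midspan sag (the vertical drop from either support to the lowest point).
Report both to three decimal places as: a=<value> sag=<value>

seed: a₀ = √(S³/(24(L−S))) = √(123.450³/(24·22.840)) = 58.584533
iter 1: u=1.053606  f(a)=+1.302e+00  f'(a)=-8.698e-01  a ← 58.584533 − (+1.302e+00/-8.698e-01) = 60.081158
iter 2: u=1.027360  f(a)=+5.155e-02  f'(a)=-8.021e-01  a ← 60.081158 − (+5.155e-02/-8.021e-01) = 60.145426
iter 3: u=1.026263  f(a)=+8.823e-05  f'(a)=-7.994e-01  a ← 60.145426 − (+8.823e-05/-7.994e-01) = 60.145536
iter 4: u=1.026261  f(a)=+2.595e-10  f'(a)=-7.994e-01  a ← 60.145536 − (+2.595e-10/-7.994e-01) = 60.145536
iter 5: u=1.026261  f(a)=+2.842e-14  f'(a)=-7.994e-01  a ← 60.145536 − (+2.842e-14/-7.994e-01) = 60.145536
converged: |Δa| < 1e-12 after 5 iterations
sag = a·(cosh(S/(2a)) − 1) = 60.145536·(cosh(1.026261) − 1) = 34.552281
T_max/T_min = cosh(S/(2a)) = 1.574478

a=60.146 sag=34.552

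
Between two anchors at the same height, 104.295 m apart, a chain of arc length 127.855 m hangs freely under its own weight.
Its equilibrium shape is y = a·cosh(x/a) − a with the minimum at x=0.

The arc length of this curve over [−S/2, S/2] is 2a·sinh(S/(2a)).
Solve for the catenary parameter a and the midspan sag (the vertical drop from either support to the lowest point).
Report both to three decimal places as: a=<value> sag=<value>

a=46.237 sag=32.659

seed: a₀ = √(S³/(24(L−S))) = √(104.295³/(24·23.560)) = 44.792156
iter 1: u=1.164211  f(a)=+1.649e+00  f'(a)=-1.202e+00  a ← 44.792156 − (+1.649e+00/-1.202e+00) = 46.164585
iter 2: u=1.129600  f(a)=+7.883e-02  f'(a)=-1.089e+00  a ← 46.164585 − (+7.883e-02/-1.089e+00) = 46.236957
iter 3: u=1.127832  f(a)=+2.001e-04  f'(a)=-1.084e+00  a ← 46.236957 − (+2.001e-04/-1.084e+00) = 46.237142
iter 4: u=1.127827  f(a)=+1.297e-09  f'(a)=-1.084e+00  a ← 46.237142 − (+1.297e-09/-1.084e+00) = 46.237142
iter 5: u=1.127827  f(a)=-2.842e-14  f'(a)=-1.084e+00  a ← 46.237142 − (-2.842e-14/-1.084e+00) = 46.237142
converged: |Δa| < 1e-12 after 5 iterations
sag = a·(cosh(S/(2a)) − 1) = 46.237142·(cosh(1.127827) − 1) = 32.658983
T_max/T_min = cosh(S/(2a)) = 1.706337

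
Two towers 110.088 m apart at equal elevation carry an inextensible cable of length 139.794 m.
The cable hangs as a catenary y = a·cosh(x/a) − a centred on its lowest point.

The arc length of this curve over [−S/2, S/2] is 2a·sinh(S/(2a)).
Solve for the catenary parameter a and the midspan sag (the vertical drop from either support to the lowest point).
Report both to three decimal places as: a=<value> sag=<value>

a=44.912 sag=38.170

seed: a₀ = √(S³/(24(L−S))) = √(110.088³/(24·29.706)) = 43.259577
iter 1: u=1.272412  f(a)=+2.500e+00  f'(a)=-1.609e+00  a ← 43.259577 − (+2.500e+00/-1.609e+00) = 44.813076
iter 2: u=1.228302  f(a)=+1.410e-01  f'(a)=-1.432e+00  a ← 44.813076 − (+1.410e-01/-1.432e+00) = 44.911496
iter 3: u=1.225610  f(a)=+5.075e-04  f'(a)=-1.422e+00  a ← 44.911496 − (+5.075e-04/-1.422e+00) = 44.911853
iter 4: u=1.225601  f(a)=+6.632e-09  f'(a)=-1.422e+00  a ← 44.911853 − (+6.632e-09/-1.422e+00) = 44.911853
iter 5: u=1.225601  f(a)=+0.000e+00  f'(a)=-1.422e+00  a ← 44.911853 − (+0.000e+00/-1.422e+00) = 44.911853
converged: |Δa| < 1e-12 after 5 iterations
sag = a·(cosh(S/(2a)) − 1) = 44.911853·(cosh(1.225601) − 1) = 38.170427
T_max/T_min = cosh(S/(2a)) = 1.849897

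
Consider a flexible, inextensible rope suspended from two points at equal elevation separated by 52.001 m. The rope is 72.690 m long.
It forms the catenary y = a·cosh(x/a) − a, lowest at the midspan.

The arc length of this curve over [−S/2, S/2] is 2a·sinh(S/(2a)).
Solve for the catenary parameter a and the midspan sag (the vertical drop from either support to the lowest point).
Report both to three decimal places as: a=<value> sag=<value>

a=17.753 sag=22.696

seed: a₀ = √(S³/(24(L−S))) = √(52.001³/(24·20.689)) = 16.828375
iter 1: u=1.545039  f(a)=+2.614e+00  f'(a)=-3.098e+00  a ← 16.828375 − (+2.614e+00/-3.098e+00) = 17.672278
iter 2: u=1.471259  f(a)=+2.095e-01  f'(a)=-2.620e+00  a ← 17.672278 − (+2.095e-01/-2.620e+00) = 17.752263
iter 3: u=1.464630  f(a)=+1.605e-03  f'(a)=-2.580e+00  a ← 17.752263 − (+1.605e-03/-2.580e+00) = 17.752885
iter 4: u=1.464579  f(a)=+9.576e-08  f'(a)=-2.579e+00  a ← 17.752885 − (+9.576e-08/-2.579e+00) = 17.752885
iter 5: u=1.464579  f(a)=+0.000e+00  f'(a)=-2.579e+00  a ← 17.752885 − (+0.000e+00/-2.579e+00) = 17.752885
converged: |Δa| < 1e-12 after 5 iterations
sag = a·(cosh(S/(2a)) − 1) = 17.752885·(cosh(1.464579) − 1) = 22.696144
T_max/T_min = cosh(S/(2a)) = 2.278448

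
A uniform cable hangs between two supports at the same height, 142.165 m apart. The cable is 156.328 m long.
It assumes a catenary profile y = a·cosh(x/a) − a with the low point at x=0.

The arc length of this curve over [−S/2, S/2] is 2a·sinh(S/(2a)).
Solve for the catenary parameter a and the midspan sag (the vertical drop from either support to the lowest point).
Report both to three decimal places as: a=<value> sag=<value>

a=93.284 sag=28.419

seed: a₀ = √(S³/(24(L−S))) = √(142.165³/(24·14.163)) = 91.940272
iter 1: u=0.773138  f(a)=+4.294e-01  f'(a)=-3.269e-01  a ← 91.940272 − (+4.294e-01/-3.269e-01) = 93.253699
iter 2: u=0.762249  f(a)=+9.374e-03  f'(a)=-3.128e-01  a ← 93.253699 − (+9.374e-03/-3.128e-01) = 93.283670
iter 3: u=0.762004  f(a)=+4.689e-06  f'(a)=-3.125e-01  a ← 93.283670 − (+4.689e-06/-3.125e-01) = 93.283685
iter 4: u=0.762004  f(a)=+1.194e-12  f'(a)=-3.125e-01  a ← 93.283685 − (+1.194e-12/-3.125e-01) = 93.283685
converged: |Δa| < 1e-12 after 4 iterations
sag = a·(cosh(S/(2a)) − 1) = 93.283685·(cosh(0.762004) − 1) = 28.418644
T_max/T_min = cosh(S/(2a)) = 1.304648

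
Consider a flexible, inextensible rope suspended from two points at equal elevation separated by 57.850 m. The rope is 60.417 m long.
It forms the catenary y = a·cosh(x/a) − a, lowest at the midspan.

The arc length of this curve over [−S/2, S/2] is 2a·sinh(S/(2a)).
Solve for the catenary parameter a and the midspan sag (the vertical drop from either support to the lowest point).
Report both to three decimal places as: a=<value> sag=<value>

seed: a₀ = √(S³/(24(L−S))) = √(57.850³/(24·2.567)) = 56.057857
iter 1: u=0.515985  f(a)=+3.439e-02  f'(a)=-9.405e-02  a ← 56.057857 − (+3.439e-02/-9.405e-02) = 56.423524
iter 2: u=0.512641  f(a)=+3.394e-04  f'(a)=-9.220e-02  a ← 56.423524 − (+3.394e-04/-9.220e-02) = 56.427205
iter 3: u=0.512607  f(a)=+3.379e-08  f'(a)=-9.218e-02  a ← 56.427205 − (+3.379e-08/-9.218e-02) = 56.427205
iter 4: u=0.512607  f(a)=+0.000e+00  f'(a)=-9.218e-02  a ← 56.427205 − (+0.000e+00/-9.218e-02) = 56.427205
converged: |Δa| < 1e-12 after 4 iterations
sag = a·(cosh(S/(2a)) − 1) = 56.427205·(cosh(0.512607) − 1) = 7.577349
T_max/T_min = cosh(S/(2a)) = 1.134285

a=56.427 sag=7.577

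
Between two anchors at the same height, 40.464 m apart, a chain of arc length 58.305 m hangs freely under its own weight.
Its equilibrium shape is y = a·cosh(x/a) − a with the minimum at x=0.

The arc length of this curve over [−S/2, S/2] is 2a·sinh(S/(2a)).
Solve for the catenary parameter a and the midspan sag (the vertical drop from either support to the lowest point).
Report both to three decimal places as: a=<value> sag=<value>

seed: a₀ = √(S³/(24(L−S))) = √(40.464³/(24·17.841)) = 12.439073
iter 1: u=1.626488  f(a)=+2.514e+00  f'(a)=-3.703e+00  a ← 12.439073 − (+2.514e+00/-3.703e+00) = 13.118066
iter 2: u=1.542301  f(a)=+2.205e-01  f'(a)=-3.079e+00  a ← 13.118066 − (+2.205e-01/-3.079e+00) = 13.189686
iter 3: u=1.533926  f(a)=+2.057e-03  f'(a)=-3.022e+00  a ← 13.189686 − (+2.057e-03/-3.022e+00) = 13.190366
iter 4: u=1.533847  f(a)=+1.827e-07  f'(a)=-3.021e+00  a ← 13.190366 − (+1.827e-07/-3.021e+00) = 13.190366
iter 5: u=1.533847  f(a)=+7.105e-15  f'(a)=-3.021e+00  a ← 13.190366 − (+7.105e-15/-3.021e+00) = 13.190366
converged: |Δa| < 1e-12 after 5 iterations
sag = a·(cosh(S/(2a)) − 1) = 13.190366·(cosh(1.533847) − 1) = 18.807353
T_max/T_min = cosh(S/(2a)) = 2.425840

a=13.190 sag=18.807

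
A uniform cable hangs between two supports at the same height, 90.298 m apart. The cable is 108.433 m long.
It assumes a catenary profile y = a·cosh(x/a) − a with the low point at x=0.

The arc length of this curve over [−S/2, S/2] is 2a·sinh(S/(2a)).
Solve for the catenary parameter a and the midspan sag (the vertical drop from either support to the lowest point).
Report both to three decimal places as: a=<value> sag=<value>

a=42.315 sag=26.460

seed: a₀ = √(S³/(24(L−S))) = √(90.298³/(24·18.135)) = 41.129440
iter 1: u=1.097730  f(a)=+1.125e+00  f'(a)=-9.928e-01  a ← 41.129440 − (+1.125e+00/-9.928e-01) = 42.262128
iter 2: u=1.068309  f(a)=+4.813e-02  f'(a)=-9.095e-01  a ← 42.262128 − (+4.813e-02/-9.095e-01) = 42.315047
iter 3: u=1.066973  f(a)=+9.688e-05  f'(a)=-9.058e-01  a ← 42.315047 − (+9.688e-05/-9.058e-01) = 42.315154
iter 4: u=1.066970  f(a)=+3.943e-10  f'(a)=-9.058e-01  a ← 42.315154 − (+3.943e-10/-9.058e-01) = 42.315154
iter 5: u=1.066970  f(a)=+1.421e-14  f'(a)=-9.058e-01  a ← 42.315154 − (+1.421e-14/-9.058e-01) = 42.315154
converged: |Δa| < 1e-12 after 5 iterations
sag = a·(cosh(S/(2a)) − 1) = 42.315154·(cosh(1.066970) − 1) = 26.459850
T_max/T_min = cosh(S/(2a)) = 1.625304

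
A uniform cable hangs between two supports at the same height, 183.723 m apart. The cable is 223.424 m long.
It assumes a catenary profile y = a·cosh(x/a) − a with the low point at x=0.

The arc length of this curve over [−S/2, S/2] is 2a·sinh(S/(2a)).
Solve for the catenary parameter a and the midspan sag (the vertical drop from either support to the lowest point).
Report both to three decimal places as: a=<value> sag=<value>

seed: a₀ = √(S³/(24(L−S))) = √(183.723³/(24·39.701)) = 80.674995
iter 1: u=1.138661  f(a)=+2.655e+00  f'(a)=-1.118e+00  a ← 80.674995 − (+2.655e+00/-1.118e+00) = 83.049676
iter 2: u=1.106103  f(a)=+1.217e-01  f'(a)=-1.017e+00  a ← 83.049676 − (+1.217e-01/-1.017e+00) = 83.169303
iter 3: u=1.104512  f(a)=+2.831e-04  f'(a)=-1.013e+00  a ← 83.169303 − (+2.831e-04/-1.013e+00) = 83.169582
iter 4: u=1.104508  f(a)=+1.540e-09  f'(a)=-1.013e+00  a ← 83.169582 − (+1.540e-09/-1.013e+00) = 83.169582
iter 5: u=1.104508  f(a)=+2.842e-14  f'(a)=-1.013e+00  a ← 83.169582 − (+2.842e-14/-1.013e+00) = 83.169582
converged: |Δa| < 1e-12 after 5 iterations
sag = a·(cosh(S/(2a)) − 1) = 83.169582·(cosh(1.104508) − 1) = 56.102634
T_max/T_min = cosh(S/(2a)) = 1.674557

a=83.170 sag=56.103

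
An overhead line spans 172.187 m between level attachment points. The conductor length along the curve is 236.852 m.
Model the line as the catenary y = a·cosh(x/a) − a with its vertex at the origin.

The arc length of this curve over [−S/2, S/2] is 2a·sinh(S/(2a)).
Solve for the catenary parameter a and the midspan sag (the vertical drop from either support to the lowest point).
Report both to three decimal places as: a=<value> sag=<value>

a=60.340 sag=72.572

seed: a₀ = √(S³/(24(L−S))) = √(172.187³/(24·64.665)) = 57.353546
iter 1: u=1.501102  f(a)=+7.689e+00  f'(a)=-2.806e+00  a ← 57.353546 − (+7.689e+00/-2.806e+00) = 60.093975
iter 2: u=1.432648  f(a)=+5.854e-01  f'(a)=-2.393e+00  a ← 60.093975 − (+5.854e-01/-2.393e+00) = 60.338584
iter 3: u=1.426840  f(a)=+4.012e-03  f'(a)=-2.361e+00  a ← 60.338584 − (+4.012e-03/-2.361e+00) = 60.340284
iter 4: u=1.426800  f(a)=+1.913e-07  f'(a)=-2.360e+00  a ← 60.340284 − (+1.913e-07/-2.360e+00) = 60.340284
iter 5: u=1.426800  f(a)=+2.842e-14  f'(a)=-2.360e+00  a ← 60.340284 − (+2.842e-14/-2.360e+00) = 60.340284
converged: |Δa| < 1e-12 after 5 iterations
sag = a·(cosh(S/(2a)) − 1) = 60.340284·(cosh(1.426800) − 1) = 72.571971
T_max/T_min = cosh(S/(2a)) = 2.202712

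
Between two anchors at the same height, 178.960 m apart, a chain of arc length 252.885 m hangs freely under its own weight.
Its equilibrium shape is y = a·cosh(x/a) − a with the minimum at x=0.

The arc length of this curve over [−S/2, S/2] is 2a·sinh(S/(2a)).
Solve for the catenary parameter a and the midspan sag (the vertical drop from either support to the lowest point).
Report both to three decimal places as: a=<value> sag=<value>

a=60.070 sag=79.916

seed: a₀ = √(S³/(24(L−S))) = √(178.960³/(24·73.925)) = 56.837199
iter 1: u=1.574321  f(a)=+9.721e+00  f'(a)=-3.306e+00  a ← 56.837199 − (+9.721e+00/-3.306e+00) = 59.777732
iter 2: u=1.496878  f(a)=+8.053e-01  f'(a)=-2.779e+00  a ← 59.777732 − (+8.053e-01/-2.779e+00) = 60.067543
iter 3: u=1.489656  f(a)=+6.630e-03  f'(a)=-2.733e+00  a ← 60.067543 − (+6.630e-03/-2.733e+00) = 60.069969
iter 4: u=1.489596  f(a)=+4.576e-07  f'(a)=-2.733e+00  a ← 60.069969 − (+4.576e-07/-2.733e+00) = 60.069969
iter 5: u=1.489596  f(a)=+5.684e-14  f'(a)=-2.733e+00  a ← 60.069969 − (+5.684e-14/-2.733e+00) = 60.069969
converged: |Δa| < 1e-12 after 5 iterations
sag = a·(cosh(S/(2a)) − 1) = 60.069969·(cosh(1.489596) − 1) = 79.916127
T_max/T_min = cosh(S/(2a)) = 2.330384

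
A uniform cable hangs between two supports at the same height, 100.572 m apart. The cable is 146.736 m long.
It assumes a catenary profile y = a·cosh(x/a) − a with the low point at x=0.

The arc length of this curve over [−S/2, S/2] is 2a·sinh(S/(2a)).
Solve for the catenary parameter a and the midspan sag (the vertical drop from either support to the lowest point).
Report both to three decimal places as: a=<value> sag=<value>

seed: a₀ = √(S³/(24(L−S))) = √(100.572³/(24·46.164)) = 30.301093
iter 1: u=1.659544  f(a)=+6.790e+00  f'(a)=-3.973e+00  a ← 30.301093 − (+6.790e+00/-3.973e+00) = 32.010141
iter 2: u=1.570940  f(a)=+6.168e-01  f'(a)=-3.281e+00  a ← 32.010141 − (+6.168e-01/-3.281e+00) = 32.198127
iter 3: u=1.561768  f(a)=+6.213e-03  f'(a)=-3.215e+00  a ← 32.198127 − (+6.213e-03/-3.215e+00) = 32.200060
iter 4: u=1.561674  f(a)=+6.445e-07  f'(a)=-3.215e+00  a ← 32.200060 − (+6.445e-07/-3.215e+00) = 32.200060
iter 5: u=1.561674  f(a)=+2.842e-14  f'(a)=-3.215e+00  a ← 32.200060 − (+2.842e-14/-3.215e+00) = 32.200060
converged: |Δa| < 1e-12 after 5 iterations
sag = a·(cosh(S/(2a)) − 1) = 32.200060·(cosh(1.561674) − 1) = 47.923016
T_max/T_min = cosh(S/(2a)) = 2.488290

a=32.200 sag=47.923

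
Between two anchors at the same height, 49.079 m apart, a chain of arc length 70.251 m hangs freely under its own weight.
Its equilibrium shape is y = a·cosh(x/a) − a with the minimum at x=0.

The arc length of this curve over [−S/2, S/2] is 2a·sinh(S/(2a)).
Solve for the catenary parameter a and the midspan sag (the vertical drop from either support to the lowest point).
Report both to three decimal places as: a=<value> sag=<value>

a=16.156 sag=22.507

seed: a₀ = √(S³/(24(L−S))) = √(49.079³/(24·21.172)) = 15.253061
iter 1: u=1.608825  f(a)=+2.915e+00  f'(a)=-3.564e+00  a ← 15.253061 − (+2.915e+00/-3.564e+00) = 16.070901
iter 2: u=1.526952  f(a)=+2.509e-01  f'(a)=-2.975e+00  a ← 16.070901 − (+2.509e-01/-2.975e+00) = 16.155227
iter 3: u=1.518982  f(a)=+2.245e-03  f'(a)=-2.922e+00  a ← 16.155227 − (+2.245e-03/-2.922e+00) = 16.155995
iter 4: u=1.518910  f(a)=+1.832e-07  f'(a)=-2.922e+00  a ← 16.155995 − (+1.832e-07/-2.922e+00) = 16.155995
iter 5: u=1.518910  f(a)=+1.421e-14  f'(a)=-2.922e+00  a ← 16.155995 − (+1.421e-14/-2.922e+00) = 16.155995
converged: |Δa| < 1e-12 after 5 iterations
sag = a·(cosh(S/(2a)) − 1) = 16.155995·(cosh(1.518910) − 1) = 22.506867
T_max/T_min = cosh(S/(2a)) = 2.393097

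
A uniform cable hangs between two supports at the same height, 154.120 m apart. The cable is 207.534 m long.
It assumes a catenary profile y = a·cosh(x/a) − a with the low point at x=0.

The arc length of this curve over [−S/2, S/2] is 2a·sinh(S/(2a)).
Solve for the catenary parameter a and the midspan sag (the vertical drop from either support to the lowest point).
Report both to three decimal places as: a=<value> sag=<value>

seed: a₀ = √(S³/(24(L−S))) = √(154.120³/(24·53.414)) = 53.438632
iter 1: u=1.442028  f(a)=+5.837e+00  f'(a)=-2.447e+00  a ← 53.438632 − (+5.837e+00/-2.447e+00) = 55.823981
iter 2: u=1.380410  f(a)=+4.135e-01  f'(a)=-2.111e+00  a ← 55.823981 − (+4.135e-01/-2.111e+00) = 56.019851
iter 3: u=1.375584  f(a)=+2.426e-03  f'(a)=-2.087e+00  a ← 56.019851 − (+2.426e-03/-2.087e+00) = 56.021014
iter 4: u=1.375555  f(a)=+8.459e-08  f'(a)=-2.086e+00  a ← 56.021014 − (+8.459e-08/-2.086e+00) = 56.021014
iter 5: u=1.375555  f(a)=-5.684e-14  f'(a)=-2.086e+00  a ← 56.021014 − (-5.684e-14/-2.086e+00) = 56.021014
converged: |Δa| < 1e-12 after 5 iterations
sag = a·(cosh(S/(2a)) − 1) = 56.021014·(cosh(1.375555) − 1) = 61.902454
T_max/T_min = cosh(S/(2a)) = 2.104986

a=56.021 sag=61.902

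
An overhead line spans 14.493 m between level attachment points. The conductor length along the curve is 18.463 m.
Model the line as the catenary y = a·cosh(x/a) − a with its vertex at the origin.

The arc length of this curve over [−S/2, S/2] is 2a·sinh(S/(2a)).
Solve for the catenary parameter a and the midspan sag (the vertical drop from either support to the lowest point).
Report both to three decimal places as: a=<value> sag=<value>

a=5.871 sag=5.069

seed: a₀ = √(S³/(24(L−S))) = √(14.493³/(24·3.970)) = 5.652448
iter 1: u=1.282011  f(a)=+3.393e-01  f'(a)=-1.650e+00  a ← 5.652448 − (+3.393e-01/-1.650e+00) = 5.858146
iter 2: u=1.236996  f(a)=+1.940e-02  f'(a)=-1.466e+00  a ← 5.858146 − (+1.940e-02/-1.466e+00) = 5.871382
iter 3: u=1.234207  f(a)=+7.194e-05  f'(a)=-1.455e+00  a ← 5.871382 − (+7.194e-05/-1.455e+00) = 5.871431
iter 4: u=1.234197  f(a)=+9.974e-10  f'(a)=-1.455e+00  a ← 5.871431 − (+9.974e-10/-1.455e+00) = 5.871431
iter 5: u=1.234197  f(a)=+3.553e-15  f'(a)=-1.455e+00  a ← 5.871431 − (+3.553e-15/-1.455e+00) = 5.871431
converged: |Δa| < 1e-12 after 5 iterations
sag = a·(cosh(S/(2a)) − 1) = 5.871431·(cosh(1.234197) − 1) = 5.069058
T_max/T_min = cosh(S/(2a)) = 1.863343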